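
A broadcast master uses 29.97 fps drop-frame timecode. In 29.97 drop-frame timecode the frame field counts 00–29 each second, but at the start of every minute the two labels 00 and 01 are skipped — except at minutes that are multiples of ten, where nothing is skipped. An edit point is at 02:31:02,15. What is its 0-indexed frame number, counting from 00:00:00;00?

271603

Complete 10-minute blocks: 15, each 17982 frames → 269730.
Remaining 1 whole minute in the current block: 1800 + 0 × 1798 = 1800 frames.
Within the current minute: 2 × 30 + 15 − 2 = 73 (labels ;00/;01 skipped at this minute). Total = 269730 + 1800 + 73 = 271603.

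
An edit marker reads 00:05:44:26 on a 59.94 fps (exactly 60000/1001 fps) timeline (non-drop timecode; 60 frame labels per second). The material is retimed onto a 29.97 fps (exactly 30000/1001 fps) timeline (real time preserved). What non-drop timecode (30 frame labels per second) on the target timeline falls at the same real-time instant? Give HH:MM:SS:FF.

Source frame index: (0×3600 + 5×60 + 44) × 60 + 26 = 20666.
Real time: 20666 / (60000/1001) = 10343333/30000 s.
Target frame: (10343333/30000) × (30000/1001) = 10333.
At 30 labels/s: frame 10333 → 00:05:44:13.

00:05:44:13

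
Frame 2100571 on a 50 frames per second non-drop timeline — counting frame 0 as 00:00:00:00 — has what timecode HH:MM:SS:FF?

11:40:11:21

2100571 ÷ 50 = 42011 full seconds, remainder 21 frames.
42011 s = 11 h 40 min 11 s.
Timecode: 11:40:11:21.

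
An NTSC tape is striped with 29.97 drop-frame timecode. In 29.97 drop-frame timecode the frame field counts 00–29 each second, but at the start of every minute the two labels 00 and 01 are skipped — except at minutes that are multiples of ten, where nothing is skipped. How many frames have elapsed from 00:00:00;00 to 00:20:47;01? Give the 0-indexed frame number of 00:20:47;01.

37375

As if non-drop at 30 labels/s: (0 × 3600 + 20 × 60 + 47) × 30 + 1 = 37411.
Minute boundaries passed: 20; those not divisible by 10: 20 − 2 = 18; dropped labels = 2 × 18 = 36.
Actual frame index = 37411 − 36 = 37375.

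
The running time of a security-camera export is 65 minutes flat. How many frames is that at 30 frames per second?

65 min = 3900 s.
Frames = 3900 × 30 = 117000.

117000 frames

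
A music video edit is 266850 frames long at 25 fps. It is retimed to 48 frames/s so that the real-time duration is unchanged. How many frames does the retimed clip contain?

512352 frames

Target frames = source frames × (target rate / source rate) = 266850 × (48)/(25) = 266850 × 48/25 = 512352.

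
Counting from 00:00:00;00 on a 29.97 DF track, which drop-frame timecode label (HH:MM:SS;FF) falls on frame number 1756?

00:00:58;16

Ten DF minutes hold 17982 frames, so frame 1756 lies in block 0 (frames 0–17981) with 1756 frames into that block.
The block's first minute is 1800 frames and the rest 1798 each; 1756 frames reaches minute 0, so 0 × 18 + 0 × 2 = 0 labels have been skipped so far.
Adding those back, label number 1756 + 0 = 1756 at 30 labels/s is 58 s + 16 f = 0 h 0 min 58 s frame 16, i.e. 00:00:58;16.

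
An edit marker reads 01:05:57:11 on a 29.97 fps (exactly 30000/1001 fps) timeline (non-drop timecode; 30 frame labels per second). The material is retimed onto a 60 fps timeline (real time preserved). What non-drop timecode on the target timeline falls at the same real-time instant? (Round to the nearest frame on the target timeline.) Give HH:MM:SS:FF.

01:06:01:19

Source frame index: (1×3600 + 5×60 + 57) × 30 + 11 = 118721.
Real time: 118721 / (30000/1001) = 118839721/30000 s.
Target frame: (118839721/30000) × (60) = 118839721/500 ≈ 237679.442 → 237679.
At 60 labels/s: frame 237679 → 01:06:01:19.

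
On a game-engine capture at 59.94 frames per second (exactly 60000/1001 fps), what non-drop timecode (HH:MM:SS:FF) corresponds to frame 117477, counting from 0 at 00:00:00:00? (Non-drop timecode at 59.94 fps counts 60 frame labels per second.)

00:32:37:57

117477 ÷ 60 = 1957 full seconds, remainder 57 frames.
1957 s = 0 h 32 min 37 s.
Timecode: 00:32:37:57.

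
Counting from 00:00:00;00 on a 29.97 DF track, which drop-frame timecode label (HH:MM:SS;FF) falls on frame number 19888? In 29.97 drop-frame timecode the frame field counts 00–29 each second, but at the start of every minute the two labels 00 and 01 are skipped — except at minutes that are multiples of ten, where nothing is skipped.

00:11:03;18

Each 10-minute DF block holds 10 × 60 × 30 − 9 × 2 = 17982 frames. 19888 ÷ 17982 → 1 full block, remainder 1906.
Within the partial block the first minute is 1800 frames and each further minute 1798, so 1 further minute boundary passed. Total skipped labels = 18 × 1 + 2 × 1 = 20.
Non-drop label index = 19888 + 20 = 19908; at 30 labels/s that is 00:11:03:18, i.e. DF 00:11:03;18.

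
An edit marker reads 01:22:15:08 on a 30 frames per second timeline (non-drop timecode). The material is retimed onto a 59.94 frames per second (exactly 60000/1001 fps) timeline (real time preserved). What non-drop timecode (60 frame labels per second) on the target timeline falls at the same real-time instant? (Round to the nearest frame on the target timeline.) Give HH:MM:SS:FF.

Source frame index: (1×3600 + 22×60 + 15) × 30 + 8 = 148058.
Real time: 148058 / (30) = 74029/15 s.
Target frame: (74029/15) × (60000/1001) = 296116000/1001 ≈ 295820.180 → 295820.
At 60 labels/s: frame 295820 → 01:22:10:20.

01:22:10:20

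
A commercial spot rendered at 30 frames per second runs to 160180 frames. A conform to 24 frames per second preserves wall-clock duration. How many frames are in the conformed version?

Target frames = source frames × (target rate / source rate) = 160180 × (24)/(30) = 160180 × 4/5 = 128144.

128144 frames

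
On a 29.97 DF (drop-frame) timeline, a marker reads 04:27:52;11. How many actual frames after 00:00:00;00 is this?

481689

As if non-drop at 30 labels/s: (4 × 3600 + 27 × 60 + 52) × 30 + 11 = 482171.
Minute boundaries passed: 267; those not divisible by 10: 267 − 26 = 241; dropped labels = 2 × 241 = 482.
Actual frame index = 482171 − 482 = 481689.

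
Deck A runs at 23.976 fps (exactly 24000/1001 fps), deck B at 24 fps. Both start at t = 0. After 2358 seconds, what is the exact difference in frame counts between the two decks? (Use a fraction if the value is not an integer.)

A emits 24000/1001 × 2358 = 56592000/1001 frames; B emits 24 × 2358 = 56592.
Difference = 56592/1001 frames (≈ 56.5355); B is ahead of A.

56592/1001 frames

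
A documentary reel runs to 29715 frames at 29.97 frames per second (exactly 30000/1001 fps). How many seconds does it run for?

991.4905 seconds

Running time = 29715 / (30000/1001) = 991.4905 s.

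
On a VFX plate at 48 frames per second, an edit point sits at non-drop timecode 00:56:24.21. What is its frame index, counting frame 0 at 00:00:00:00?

162453

Total seconds to the label: (0 × 3600 + 56 × 60 + 24) = 3384.
Frame index = 3384 × 48 + 21 = 162453.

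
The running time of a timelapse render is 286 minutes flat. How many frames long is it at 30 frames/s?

286 min = 17160 s.
Frames = 17160 × 30 = 514800.

514800 frames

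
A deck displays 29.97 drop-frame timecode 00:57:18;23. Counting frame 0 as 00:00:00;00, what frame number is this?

As if non-drop at 30 labels/s: (0 × 3600 + 57 × 60 + 18) × 30 + 23 = 103163.
Minute boundaries passed: 57; those not divisible by 10: 57 − 5 = 52; dropped labels = 2 × 52 = 104.
Actual frame index = 103163 − 104 = 103059.

103059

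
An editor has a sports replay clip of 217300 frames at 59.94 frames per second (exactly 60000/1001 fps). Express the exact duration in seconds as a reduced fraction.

2175173/600 seconds

Running time = 217300 ÷ (60000/1001) = 217300 × 1001/60000 = 2175173/600 s.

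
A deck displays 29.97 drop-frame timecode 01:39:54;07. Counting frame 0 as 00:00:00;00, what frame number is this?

As if non-drop at 30 labels/s: (1 × 3600 + 39 × 60 + 54) × 30 + 7 = 179827.
Minute boundaries passed: 99; those not divisible by 10: 99 − 9 = 90; dropped labels = 2 × 90 = 180.
Actual frame index = 179827 − 180 = 179647.

179647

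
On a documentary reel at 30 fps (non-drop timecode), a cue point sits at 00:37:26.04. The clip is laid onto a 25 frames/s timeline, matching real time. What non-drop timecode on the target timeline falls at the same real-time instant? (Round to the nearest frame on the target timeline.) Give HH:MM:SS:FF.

Source frame index: (0×3600 + 37×60 + 26) × 30 + 4 = 67384.
Real time: 67384 / (30) = 33692/15 s.
Target frame: (33692/15) × (25) = 168460/3 ≈ 56153.333 → 56153.
At 25 labels/s: frame 56153 → 00:37:26:03.

00:37:26:03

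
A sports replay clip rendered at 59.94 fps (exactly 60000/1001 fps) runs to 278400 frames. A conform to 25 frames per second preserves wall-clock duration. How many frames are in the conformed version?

116116 frames

Target frames = source frames × (target rate / source rate) = 278400 × (25)/(60000/1001) = 278400 × 1001/2400 = 116116.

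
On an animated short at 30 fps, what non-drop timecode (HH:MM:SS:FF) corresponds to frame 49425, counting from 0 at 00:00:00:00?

49425 ÷ 30 = 1647 full seconds, remainder 15 frames.
1647 s = 0 h 27 min 27 s.
Timecode: 00:27:27:15.

00:27:27:15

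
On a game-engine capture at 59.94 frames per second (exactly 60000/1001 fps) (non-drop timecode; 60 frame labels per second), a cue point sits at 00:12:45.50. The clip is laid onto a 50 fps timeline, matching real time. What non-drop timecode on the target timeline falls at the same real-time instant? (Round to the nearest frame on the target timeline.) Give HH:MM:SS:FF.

00:12:46:30

Source frame index: (0×3600 + 12×60 + 45) × 60 + 50 = 45950.
Real time: 45950 / (60000/1001) = 919919/1200 s.
Target frame: (919919/1200) × (50) = 919919/24 ≈ 38329.958 → 38330.
At 50 labels/s: frame 38330 → 00:12:46:30.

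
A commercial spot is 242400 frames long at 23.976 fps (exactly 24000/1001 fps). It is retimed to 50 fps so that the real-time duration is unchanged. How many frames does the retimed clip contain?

505505 frames

Target frames = source frames × (target rate / source rate) = 242400 × (50)/(24000/1001) = 242400 × 1001/480 = 505505.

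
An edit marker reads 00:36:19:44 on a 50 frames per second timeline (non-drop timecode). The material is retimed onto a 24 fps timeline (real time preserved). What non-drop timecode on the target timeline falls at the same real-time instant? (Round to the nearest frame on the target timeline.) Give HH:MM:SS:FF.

00:36:19:21

Source frame index: (0×3600 + 36×60 + 19) × 50 + 44 = 108994.
Real time: 108994 / (50) = 54497/25 s.
Target frame: (54497/25) × (24) = 1307928/25 ≈ 52317.120 → 52317.
At 24 labels/s: frame 52317 → 00:36:19:21.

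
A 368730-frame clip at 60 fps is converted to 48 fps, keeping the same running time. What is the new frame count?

Target frames = source frames × (target rate / source rate) = 368730 × (48)/(60) = 368730 × 4/5 = 294984.

294984 frames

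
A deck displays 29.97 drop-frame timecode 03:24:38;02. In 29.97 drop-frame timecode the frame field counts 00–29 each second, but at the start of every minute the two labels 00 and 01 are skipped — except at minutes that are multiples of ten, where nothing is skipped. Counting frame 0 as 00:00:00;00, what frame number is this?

Complete 10-minute blocks: 20, each 17982 frames → 359640.
Remaining 4 whole minutes in the current block: 1800 + 3 × 1798 = 7194 frames.
Within the current minute: 38 × 30 + 2 − 2 = 1140 (labels ;00/;01 skipped at this minute). Total = 359640 + 7194 + 1140 = 367974.

367974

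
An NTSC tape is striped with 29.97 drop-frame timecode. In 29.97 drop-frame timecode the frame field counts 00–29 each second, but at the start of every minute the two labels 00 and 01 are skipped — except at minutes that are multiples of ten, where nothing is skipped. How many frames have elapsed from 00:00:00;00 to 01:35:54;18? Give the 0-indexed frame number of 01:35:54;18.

172466

As if non-drop at 30 labels/s: (1 × 3600 + 35 × 60 + 54) × 30 + 18 = 172638.
Minute boundaries passed: 95; those not divisible by 10: 95 − 9 = 86; dropped labels = 2 × 86 = 172.
Actual frame index = 172638 − 172 = 172466.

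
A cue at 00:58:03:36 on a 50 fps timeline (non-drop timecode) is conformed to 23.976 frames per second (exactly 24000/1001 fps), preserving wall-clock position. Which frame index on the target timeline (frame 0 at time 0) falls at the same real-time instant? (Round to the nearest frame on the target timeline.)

Source frame index: (0×3600 + 58×60 + 3) × 50 + 36 = 174186.
Real time: 174186 / (50) = 87093/25 s.
Target frame: (87093/25) × (24000/1001) = 83609280/1001 ≈ 83525.754 → 83526.

frame 83526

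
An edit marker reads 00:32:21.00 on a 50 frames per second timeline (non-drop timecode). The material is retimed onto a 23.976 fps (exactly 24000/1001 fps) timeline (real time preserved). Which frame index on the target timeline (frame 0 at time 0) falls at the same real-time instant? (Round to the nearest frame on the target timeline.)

Source frame index: (0×3600 + 32×60 + 21) × 50 + 0 = 97050.
Real time: 97050 / (50) = 1941 s.
Target frame: (1941) × (24000/1001) = 46584000/1001 ≈ 46537.463 → 46537.

frame 46537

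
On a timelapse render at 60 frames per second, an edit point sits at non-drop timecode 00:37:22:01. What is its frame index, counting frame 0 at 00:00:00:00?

134521

Total seconds to the label: (0 × 3600 + 37 × 60 + 22) = 2242.
Frame index = 2242 × 60 + 1 = 134521.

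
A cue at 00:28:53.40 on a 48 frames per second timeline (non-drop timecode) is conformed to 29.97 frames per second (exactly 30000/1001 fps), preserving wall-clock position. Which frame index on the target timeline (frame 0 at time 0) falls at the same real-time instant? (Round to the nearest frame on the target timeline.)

Source frame index: (0×3600 + 28×60 + 53) × 48 + 40 = 83224.
Real time: 83224 / (48) = 10403/6 s.
Target frame: (10403/6) × (30000/1001) = 52015000/1001 ≈ 51963.037 → 51963.

frame 51963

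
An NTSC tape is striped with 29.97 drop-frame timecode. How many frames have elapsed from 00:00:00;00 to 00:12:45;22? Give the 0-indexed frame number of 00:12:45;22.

Complete 10-minute blocks: 1, each 17982 frames → 17982.
Remaining 2 whole minutes in the current block: 1800 + 1 × 1798 = 3598 frames.
Within the current minute: 45 × 30 + 22 − 2 = 1370 (labels ;00/;01 skipped at this minute). Total = 17982 + 3598 + 1370 = 22950.

22950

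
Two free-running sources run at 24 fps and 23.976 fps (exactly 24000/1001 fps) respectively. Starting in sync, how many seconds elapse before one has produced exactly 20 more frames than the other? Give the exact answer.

The gap grows by |24000/1001 − 24| = 24/1001 frames per second.
Time for a 20-frame gap: 20 ÷ (24/1001) = 5005/6 s.

5005/6 seconds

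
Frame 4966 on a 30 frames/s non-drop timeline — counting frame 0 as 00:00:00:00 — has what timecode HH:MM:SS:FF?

4966 ÷ 30 = 165 full seconds, remainder 16 frames.
165 s = 0 h 2 min 45 s.
Timecode: 00:02:45:16.

00:02:45:16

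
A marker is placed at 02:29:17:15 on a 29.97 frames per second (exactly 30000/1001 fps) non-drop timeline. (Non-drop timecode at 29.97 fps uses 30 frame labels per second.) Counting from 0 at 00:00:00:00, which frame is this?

268725

Total seconds to the label: (2 × 3600 + 29 × 60 + 17) = 8957.
Frame index = 8957 × 30 + 15 = 268725.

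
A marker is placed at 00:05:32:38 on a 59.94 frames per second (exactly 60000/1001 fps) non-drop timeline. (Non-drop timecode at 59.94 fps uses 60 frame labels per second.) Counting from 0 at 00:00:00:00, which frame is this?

frame 19958

Total seconds to the label: (0 × 3600 + 5 × 60 + 32) = 332.
Frame index = 332 × 60 + 38 = 19958.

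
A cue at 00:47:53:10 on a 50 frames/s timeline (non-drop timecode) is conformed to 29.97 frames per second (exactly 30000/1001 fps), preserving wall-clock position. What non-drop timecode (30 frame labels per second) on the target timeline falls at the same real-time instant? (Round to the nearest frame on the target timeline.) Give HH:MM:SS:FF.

00:47:50:10

Source frame index: (0×3600 + 47×60 + 53) × 50 + 10 = 143660.
Real time: 143660 / (50) = 14366/5 s.
Target frame: (14366/5) × (30000/1001) = 7836000/91 ≈ 86109.890 → 86110.
At 30 labels/s: frame 86110 → 00:47:50:10.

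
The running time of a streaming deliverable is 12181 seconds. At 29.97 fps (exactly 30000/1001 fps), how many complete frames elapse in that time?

365064 frames

Frames = 12181 × 30000/1001 = 28110000/77 ≈ 365064.9351.
Complete frames: 365064.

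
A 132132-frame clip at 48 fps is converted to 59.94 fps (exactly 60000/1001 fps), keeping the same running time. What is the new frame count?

Target frames = source frames × (target rate / source rate) = 132132 × (60000/1001)/(48) = 132132 × 1250/1001 = 165000.

165000 frames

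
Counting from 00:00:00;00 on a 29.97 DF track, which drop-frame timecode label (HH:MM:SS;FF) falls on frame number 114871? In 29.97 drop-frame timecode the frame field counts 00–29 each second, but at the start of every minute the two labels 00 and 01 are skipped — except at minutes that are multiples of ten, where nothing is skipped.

Each 10-minute DF block holds 10 × 60 × 30 − 9 × 2 = 17982 frames. 114871 ÷ 17982 → 6 full blocks, remainder 6979.
Within the partial block the first minute is 1800 frames and each further minute 1798, so 3 further minute boundaries passed. Total skipped labels = 18 × 6 + 2 × 3 = 114.
Non-drop label index = 114871 + 114 = 114985; at 30 labels/s that is 01:03:52:25, i.e. DF 01:03:52;25.

01:03:52;25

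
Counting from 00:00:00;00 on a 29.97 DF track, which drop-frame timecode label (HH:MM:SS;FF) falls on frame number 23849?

00:13:15;23

Ten DF minutes hold 17982 frames, so frame 23849 lies in block 1 (frames 17982–35963) with 5867 frames into that block.
The block's first minute is 1800 frames and the rest 1798 each; 5867 frames reaches minute 3, so 1 × 18 + 3 × 2 = 24 labels have been skipped so far.
Adding those back, label number 23849 + 24 = 23873 at 30 labels/s is 795 s + 23 f = 0 h 13 min 15 s frame 23, i.e. 00:13:15;23.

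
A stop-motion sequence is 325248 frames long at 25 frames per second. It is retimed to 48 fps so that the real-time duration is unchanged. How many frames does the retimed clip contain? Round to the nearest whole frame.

Frames at target rate = 325248 × (48) / (25) = 15611904/25 ≈ 624476.160.
Nearest whole frame: 624476.

624476 frames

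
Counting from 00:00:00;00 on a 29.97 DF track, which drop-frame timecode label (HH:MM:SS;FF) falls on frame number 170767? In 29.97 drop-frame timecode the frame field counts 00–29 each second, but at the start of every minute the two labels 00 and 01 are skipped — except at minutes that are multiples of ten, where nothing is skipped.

Ten DF minutes hold 17982 frames, so frame 170767 lies in block 9 (frames 161838–179819) with 8929 frames into that block.
The block's first minute is 1800 frames and the rest 1798 each; 8929 frames reaches minute 4, so 9 × 18 + 4 × 2 = 170 labels have been skipped so far.
Adding those back, label number 170767 + 170 = 170937 at 30 labels/s is 5697 s + 27 f = 1 h 34 min 57 s frame 27, i.e. 01:34:57;27.

01:34:57;27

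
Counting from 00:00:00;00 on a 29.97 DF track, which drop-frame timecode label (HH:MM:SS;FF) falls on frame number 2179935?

Each 10-minute DF block holds 10 × 60 × 30 − 9 × 2 = 17982 frames. 2179935 ÷ 17982 → 121 full blocks, remainder 4113.
Within the partial block the first minute is 1800 frames and each further minute 1798, so 2 further minute boundaries passed. Total skipped labels = 18 × 121 + 2 × 2 = 2182.
Non-drop label index = 2179935 + 2182 = 2182117; at 30 labels/s that is 20:12:17:07, i.e. DF 20:12:17;07.

20:12:17;07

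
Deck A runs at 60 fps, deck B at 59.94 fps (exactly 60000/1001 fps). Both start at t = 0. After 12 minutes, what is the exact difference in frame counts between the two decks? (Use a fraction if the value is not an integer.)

43200/1001 frames

12 min = 720 s.
A emits 60 × 720 = 43200 frames; B emits 60000/1001 × 720 = 43200000/1001.
Difference = 43200/1001 frames (≈ 43.1568); B is behind A.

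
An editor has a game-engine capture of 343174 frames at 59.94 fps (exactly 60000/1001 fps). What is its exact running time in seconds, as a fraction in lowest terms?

171758587/30000 seconds

Running time = 343174 ÷ (60000/1001) = 343174 × 1001/60000 = 171758587/30000 s.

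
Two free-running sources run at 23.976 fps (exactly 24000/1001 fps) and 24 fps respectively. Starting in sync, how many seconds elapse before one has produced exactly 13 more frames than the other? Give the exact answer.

13013/24 seconds

The gap grows by |24 − 24000/1001| = 24/1001 frames per second.
Time for a 13-frame gap: 13 ÷ (24/1001) = 13013/24 s.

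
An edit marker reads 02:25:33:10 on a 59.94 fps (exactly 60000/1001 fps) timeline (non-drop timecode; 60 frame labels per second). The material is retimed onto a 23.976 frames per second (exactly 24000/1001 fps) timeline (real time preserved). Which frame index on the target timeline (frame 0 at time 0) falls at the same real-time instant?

frame 209596

Source frame index: (2×3600 + 25×60 + 33) × 60 + 10 = 523990.
Real time: 523990 / (60000/1001) = 52451399/6000 s.
Target frame: (52451399/6000) × (24000/1001) = 209596.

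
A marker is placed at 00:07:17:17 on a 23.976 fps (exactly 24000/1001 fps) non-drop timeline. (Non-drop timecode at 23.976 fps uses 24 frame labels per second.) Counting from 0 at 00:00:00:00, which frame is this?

Total seconds to the label: (0 × 3600 + 7 × 60 + 17) = 437.
Frame index = 437 × 24 + 17 = 10505.

10505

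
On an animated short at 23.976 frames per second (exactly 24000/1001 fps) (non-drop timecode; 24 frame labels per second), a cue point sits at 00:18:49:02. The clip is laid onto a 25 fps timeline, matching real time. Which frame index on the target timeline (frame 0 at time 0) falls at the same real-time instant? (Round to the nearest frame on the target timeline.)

frame 28255

Source frame index: (0×3600 + 18×60 + 49) × 24 + 2 = 27098.
Real time: 27098 / (24000/1001) = 13562549/12000 s.
Target frame: (13562549/12000) × (25) = 13562549/480 ≈ 28255.310 → 28255.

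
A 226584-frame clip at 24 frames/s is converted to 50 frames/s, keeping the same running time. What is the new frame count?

472050 frames

Target frames = source frames × (target rate / source rate) = 226584 × (50)/(24) = 226584 × 25/12 = 472050.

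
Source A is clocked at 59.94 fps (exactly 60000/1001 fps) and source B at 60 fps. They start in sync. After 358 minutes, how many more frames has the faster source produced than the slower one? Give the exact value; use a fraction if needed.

358 min = 21480 s.
A emits 60000/1001 × 21480 = 1288800000/1001 frames; B emits 60 × 21480 = 1288800.
Difference = 1288800/1001 frames (≈ 1287.5125); B is ahead of A.

1288800/1001 frames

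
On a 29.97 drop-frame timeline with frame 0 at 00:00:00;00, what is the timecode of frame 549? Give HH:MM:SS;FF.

Each 10-minute DF block holds 10 × 60 × 30 − 9 × 2 = 17982 frames. 549 ÷ 17982 → 0 full blocks, remainder 549.
Within the partial block the first minute is 1800 frames and each further minute 1798, so 0 further minute boundaries passed. Total skipped labels = 18 × 0 + 2 × 0 = 0.
Non-drop label index = 549 + 0 = 549; at 30 labels/s that is 00:00:18:09, i.e. DF 00:00:18;09.

00:00:18;09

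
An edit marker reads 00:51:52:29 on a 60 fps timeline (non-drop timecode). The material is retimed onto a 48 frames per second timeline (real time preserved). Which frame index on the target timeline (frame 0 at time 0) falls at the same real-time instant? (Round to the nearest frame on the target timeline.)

frame 149399

Source frame index: (0×3600 + 51×60 + 52) × 60 + 29 = 186749.
Real time: 186749 / (60) = 186749/60 s.
Target frame: (186749/60) × (48) = 746996/5 ≈ 149399.200 → 149399.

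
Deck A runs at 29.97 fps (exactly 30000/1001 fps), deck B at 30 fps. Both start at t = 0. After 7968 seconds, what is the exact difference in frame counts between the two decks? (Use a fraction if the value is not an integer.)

A emits 30000/1001 × 7968 = 239040000/1001 frames; B emits 30 × 7968 = 239040.
Difference = 239040/1001 frames (≈ 238.8012); B is ahead of A.

239040/1001 frames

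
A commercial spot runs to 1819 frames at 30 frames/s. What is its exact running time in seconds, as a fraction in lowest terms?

Running time = 1819 ÷ (30) = 1819 × 1/30 = 1819/30 s.

1819/30 seconds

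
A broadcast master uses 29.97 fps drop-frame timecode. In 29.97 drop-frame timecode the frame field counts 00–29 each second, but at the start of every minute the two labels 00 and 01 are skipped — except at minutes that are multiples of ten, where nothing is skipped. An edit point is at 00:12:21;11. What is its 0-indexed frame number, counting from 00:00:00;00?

22219

As if non-drop at 30 labels/s: (0 × 3600 + 12 × 60 + 21) × 30 + 11 = 22241.
Minute boundaries passed: 12; those not divisible by 10: 12 − 1 = 11; dropped labels = 2 × 11 = 22.
Actual frame index = 22241 − 22 = 22219.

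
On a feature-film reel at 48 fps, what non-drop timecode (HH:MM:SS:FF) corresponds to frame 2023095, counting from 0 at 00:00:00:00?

2023095 ÷ 48 = 42147 full seconds, remainder 39 frames.
42147 s = 11 h 42 min 27 s.
Timecode: 11:42:27:39.

11:42:27:39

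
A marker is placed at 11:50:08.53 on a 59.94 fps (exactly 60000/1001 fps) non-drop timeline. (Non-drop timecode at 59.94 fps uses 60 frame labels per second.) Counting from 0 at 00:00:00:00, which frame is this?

2556533

Total seconds to the label: (11 × 3600 + 50 × 60 + 8) = 42608.
Frame index = 42608 × 60 + 53 = 2556533.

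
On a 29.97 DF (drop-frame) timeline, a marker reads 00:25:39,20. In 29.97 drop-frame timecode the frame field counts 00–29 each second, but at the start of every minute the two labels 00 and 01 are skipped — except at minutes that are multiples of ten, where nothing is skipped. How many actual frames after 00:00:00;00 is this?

Complete 10-minute blocks: 2, each 17982 frames → 35964.
Remaining 5 whole minutes in the current block: 1800 + 4 × 1798 = 8992 frames.
Within the current minute: 39 × 30 + 20 − 2 = 1188 (labels ;00/;01 skipped at this minute). Total = 35964 + 8992 + 1188 = 46144.

46144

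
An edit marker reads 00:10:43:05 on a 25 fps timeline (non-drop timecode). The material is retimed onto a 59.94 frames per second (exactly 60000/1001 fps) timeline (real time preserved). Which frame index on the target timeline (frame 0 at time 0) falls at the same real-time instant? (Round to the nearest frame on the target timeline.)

frame 38553

Source frame index: (0×3600 + 10×60 + 43) × 25 + 5 = 16080.
Real time: 16080 / (25) = 3216/5 s.
Target frame: (3216/5) × (60000/1001) = 38592000/1001 ≈ 38553.447 → 38553.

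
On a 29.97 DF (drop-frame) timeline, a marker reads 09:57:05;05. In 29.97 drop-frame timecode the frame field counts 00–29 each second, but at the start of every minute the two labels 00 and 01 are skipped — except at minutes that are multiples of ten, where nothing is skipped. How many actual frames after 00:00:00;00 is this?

Complete 10-minute blocks: 59, each 17982 frames → 1060938.
Remaining 7 whole minutes in the current block: 1800 + 6 × 1798 = 12588 frames.
Within the current minute: 5 × 30 + 5 − 2 = 153 (labels ;00/;01 skipped at this minute). Total = 1060938 + 12588 + 153 = 1073679.

1073679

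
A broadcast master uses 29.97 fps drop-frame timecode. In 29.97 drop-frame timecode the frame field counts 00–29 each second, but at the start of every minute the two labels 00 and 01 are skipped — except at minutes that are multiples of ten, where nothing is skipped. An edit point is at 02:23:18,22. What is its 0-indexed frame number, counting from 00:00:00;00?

As if non-drop at 30 labels/s: (2 × 3600 + 23 × 60 + 18) × 30 + 22 = 257962.
Minute boundaries passed: 143; those not divisible by 10: 143 − 14 = 129; dropped labels = 2 × 129 = 258.
Actual frame index = 257962 − 258 = 257704.

257704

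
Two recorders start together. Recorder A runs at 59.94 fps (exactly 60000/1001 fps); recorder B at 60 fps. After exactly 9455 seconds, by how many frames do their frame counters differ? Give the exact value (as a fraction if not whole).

A emits 60000/1001 × 9455 = 567300000/1001 frames; B emits 60 × 9455 = 567300.
Difference = 567300/1001 frames (≈ 566.7333); B is ahead of A.

567300/1001 frames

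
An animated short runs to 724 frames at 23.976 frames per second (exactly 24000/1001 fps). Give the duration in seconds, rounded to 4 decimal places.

30.1968 seconds

Running time = 724 × 1001/24000 = 181181/6000 s ≈ 30.1968 s.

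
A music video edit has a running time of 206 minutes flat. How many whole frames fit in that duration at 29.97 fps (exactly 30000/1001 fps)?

370429 frames

206 min = 12360 s.
Frames = 12360 × 30000/1001 = 370800000/1001 ≈ 370429.5704.
Complete frames: 370429.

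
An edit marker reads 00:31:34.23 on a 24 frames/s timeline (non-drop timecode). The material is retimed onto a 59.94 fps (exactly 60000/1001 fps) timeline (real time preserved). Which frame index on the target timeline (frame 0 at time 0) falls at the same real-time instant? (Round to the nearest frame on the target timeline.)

Source frame index: (0×3600 + 31×60 + 34) × 24 + 23 = 45479.
Real time: 45479 / (24) = 45479/24 s.
Target frame: (45479/24) × (60000/1001) = 16242500/143 ≈ 113583.916 → 113584.

frame 113584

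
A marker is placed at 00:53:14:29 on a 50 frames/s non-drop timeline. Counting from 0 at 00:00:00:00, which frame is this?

Total seconds to the label: (0 × 3600 + 53 × 60 + 14) = 3194.
Frame index = 3194 × 50 + 29 = 159729.

159729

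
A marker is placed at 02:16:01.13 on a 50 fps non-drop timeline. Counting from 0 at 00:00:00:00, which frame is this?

408063

Total seconds to the label: (2 × 3600 + 16 × 60 + 1) = 8161.
Frame index = 8161 × 50 + 13 = 408063.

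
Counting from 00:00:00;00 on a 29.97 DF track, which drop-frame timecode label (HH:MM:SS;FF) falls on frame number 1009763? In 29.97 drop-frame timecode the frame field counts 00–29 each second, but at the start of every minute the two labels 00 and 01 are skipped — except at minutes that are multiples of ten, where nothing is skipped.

Ten DF minutes hold 17982 frames, so frame 1009763 lies in block 56 (frames 1006992–1024973) with 2771 frames into that block.
The block's first minute is 1800 frames and the rest 1798 each; 2771 frames reaches minute 1, so 56 × 18 + 1 × 2 = 1010 labels have been skipped so far.
Adding those back, label number 1009763 + 1010 = 1010773 at 30 labels/s is 33692 s + 13 f = 9 h 21 min 32 s frame 13, i.e. 09:21:32;13.

09:21:32;13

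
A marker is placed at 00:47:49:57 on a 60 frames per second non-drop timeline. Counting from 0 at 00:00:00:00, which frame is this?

172197

Total seconds to the label: (0 × 3600 + 47 × 60 + 49) = 2869.
Frame index = 2869 × 60 + 57 = 172197.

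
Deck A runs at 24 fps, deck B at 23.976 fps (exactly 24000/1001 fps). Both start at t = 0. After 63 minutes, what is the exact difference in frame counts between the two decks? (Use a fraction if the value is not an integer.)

63 min = 3780 s.
A emits 24 × 3780 = 90720 frames; B emits 24000/1001 × 3780 = 12960000/143.
Difference = 12960/143 frames (≈ 90.6294); B is behind A.

12960/143 frames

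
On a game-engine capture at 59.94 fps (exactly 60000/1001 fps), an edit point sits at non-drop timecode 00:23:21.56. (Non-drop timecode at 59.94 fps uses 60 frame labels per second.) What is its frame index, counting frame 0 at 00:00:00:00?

frame 84116

Total seconds to the label: (0 × 3600 + 23 × 60 + 21) = 1401.
Frame index = 1401 × 60 + 56 = 84116.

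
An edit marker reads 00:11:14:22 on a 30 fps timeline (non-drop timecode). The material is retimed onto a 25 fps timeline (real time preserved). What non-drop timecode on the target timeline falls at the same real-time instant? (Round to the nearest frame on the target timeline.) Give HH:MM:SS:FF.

Source frame index: (0×3600 + 11×60 + 14) × 30 + 22 = 20242.
Real time: 20242 / (30) = 10121/15 s.
Target frame: (10121/15) × (25) = 50605/3 ≈ 16868.333 → 16868.
At 25 labels/s: frame 16868 → 00:11:14:18.

00:11:14:18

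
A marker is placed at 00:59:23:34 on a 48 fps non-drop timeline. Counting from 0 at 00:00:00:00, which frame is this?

171058

Total seconds to the label: (0 × 3600 + 59 × 60 + 23) = 3563.
Frame index = 3563 × 48 + 34 = 171058.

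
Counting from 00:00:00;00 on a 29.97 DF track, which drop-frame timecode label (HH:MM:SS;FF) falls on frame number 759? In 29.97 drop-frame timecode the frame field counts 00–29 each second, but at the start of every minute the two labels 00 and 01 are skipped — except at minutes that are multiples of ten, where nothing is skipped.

Each 10-minute DF block holds 10 × 60 × 30 − 9 × 2 = 17982 frames. 759 ÷ 17982 → 0 full blocks, remainder 759.
Within the partial block the first minute is 1800 frames and each further minute 1798, so 0 further minute boundaries passed. Total skipped labels = 18 × 0 + 2 × 0 = 0.
Non-drop label index = 759 + 0 = 759; at 30 labels/s that is 00:00:25:09, i.e. DF 00:00:25;09.

00:00:25;09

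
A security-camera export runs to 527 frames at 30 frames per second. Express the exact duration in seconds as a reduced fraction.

Running time = 527 ÷ (30) = 527 × 1/30 = 527/30 s.

527/30 seconds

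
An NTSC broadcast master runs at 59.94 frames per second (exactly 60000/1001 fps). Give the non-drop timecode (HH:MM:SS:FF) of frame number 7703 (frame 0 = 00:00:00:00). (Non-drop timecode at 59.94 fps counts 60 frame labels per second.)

7703 ÷ 60 = 128 full seconds, remainder 23 frames.
128 s = 0 h 2 min 8 s.
Timecode: 00:02:08:23.

00:02:08:23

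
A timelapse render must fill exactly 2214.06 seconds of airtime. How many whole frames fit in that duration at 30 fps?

66421 frames

Frames = 2214.06 × 30 = 332109/5 ≈ 66421.8000.
Complete frames: 66421.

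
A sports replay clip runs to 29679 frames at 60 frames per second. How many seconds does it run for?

Running time = 29679 / (60) = 494.65 s.

494.65 seconds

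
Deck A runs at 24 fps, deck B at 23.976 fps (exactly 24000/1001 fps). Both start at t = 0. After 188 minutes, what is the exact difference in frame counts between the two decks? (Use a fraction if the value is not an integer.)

270720/1001 frames

188 min = 11280 s.
A emits 24 × 11280 = 270720 frames; B emits 24000/1001 × 11280 = 270720000/1001.
Difference = 270720/1001 frames (≈ 270.4496); B is behind A.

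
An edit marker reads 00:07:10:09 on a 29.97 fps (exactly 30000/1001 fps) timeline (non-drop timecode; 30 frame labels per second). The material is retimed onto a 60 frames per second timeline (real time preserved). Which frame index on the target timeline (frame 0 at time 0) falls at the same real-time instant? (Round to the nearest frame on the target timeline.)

Source frame index: (0×3600 + 7×60 + 10) × 30 + 9 = 12909.
Real time: 12909 / (30000/1001) = 4307303/10000 s.
Target frame: (4307303/10000) × (60) = 12921909/500 ≈ 25843.818 → 25844.

frame 25844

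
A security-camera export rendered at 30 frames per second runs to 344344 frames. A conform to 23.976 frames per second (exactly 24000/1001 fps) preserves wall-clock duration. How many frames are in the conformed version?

275200 frames

Target frames = source frames × (target rate / source rate) = 344344 × (24000/1001)/(30) = 344344 × 800/1001 = 275200.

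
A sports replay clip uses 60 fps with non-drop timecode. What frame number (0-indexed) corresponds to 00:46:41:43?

frame 168103

Total seconds to the label: (0 × 3600 + 46 × 60 + 41) = 2801.
Frame index = 2801 × 60 + 43 = 168103.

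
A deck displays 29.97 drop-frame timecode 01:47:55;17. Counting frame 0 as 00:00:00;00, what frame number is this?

194073

Complete 10-minute blocks: 10, each 17982 frames → 179820.
Remaining 7 whole minutes in the current block: 1800 + 6 × 1798 = 12588 frames.
Within the current minute: 55 × 30 + 17 − 2 = 1665 (labels ;00/;01 skipped at this minute). Total = 179820 + 12588 + 1665 = 194073.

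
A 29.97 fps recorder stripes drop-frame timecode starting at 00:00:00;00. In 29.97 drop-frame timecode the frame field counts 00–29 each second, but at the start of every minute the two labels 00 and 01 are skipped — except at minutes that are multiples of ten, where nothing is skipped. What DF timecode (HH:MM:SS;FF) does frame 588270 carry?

05:27:08;20

Ten DF minutes hold 17982 frames, so frame 588270 lies in block 32 (frames 575424–593405) with 12846 frames into that block.
The block's first minute is 1800 frames and the rest 1798 each; 12846 frames reaches minute 7, so 32 × 18 + 7 × 2 = 590 labels have been skipped so far.
Adding those back, label number 588270 + 590 = 588860 at 30 labels/s is 19628 s + 20 f = 5 h 27 min 8 s frame 20, i.e. 05:27:08;20.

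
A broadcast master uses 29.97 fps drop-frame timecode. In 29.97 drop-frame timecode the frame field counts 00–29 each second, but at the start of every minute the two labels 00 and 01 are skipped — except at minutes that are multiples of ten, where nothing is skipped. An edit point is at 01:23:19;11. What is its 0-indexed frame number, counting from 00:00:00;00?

Complete 10-minute blocks: 8, each 17982 frames → 143856.
Remaining 3 whole minutes in the current block: 1800 + 2 × 1798 = 5396 frames.
Within the current minute: 19 × 30 + 11 − 2 = 579 (labels ;00/;01 skipped at this minute). Total = 143856 + 5396 + 579 = 149831.

149831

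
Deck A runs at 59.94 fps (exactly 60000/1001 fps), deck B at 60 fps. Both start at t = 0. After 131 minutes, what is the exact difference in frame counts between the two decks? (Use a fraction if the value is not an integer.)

131 min = 7860 s.
A emits 60000/1001 × 7860 = 471600000/1001 frames; B emits 60 × 7860 = 471600.
Difference = 471600/1001 frames (≈ 471.1289); B is ahead of A.

471600/1001 frames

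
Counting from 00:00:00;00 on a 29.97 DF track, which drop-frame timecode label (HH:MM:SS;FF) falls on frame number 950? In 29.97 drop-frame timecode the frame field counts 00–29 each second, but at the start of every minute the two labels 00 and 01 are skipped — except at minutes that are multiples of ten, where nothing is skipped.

00:00:31;20

Ten DF minutes hold 17982 frames, so frame 950 lies in block 0 (frames 0–17981) with 950 frames into that block.
The block's first minute is 1800 frames and the rest 1798 each; 950 frames reaches minute 0, so 0 × 18 + 0 × 2 = 0 labels have been skipped so far.
Adding those back, label number 950 + 0 = 950 at 30 labels/s is 31 s + 20 f = 0 h 0 min 31 s frame 20, i.e. 00:00:31;20.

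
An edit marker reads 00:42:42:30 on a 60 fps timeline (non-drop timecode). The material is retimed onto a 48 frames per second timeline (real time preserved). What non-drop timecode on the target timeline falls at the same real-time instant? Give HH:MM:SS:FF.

Source frame index: (0×3600 + 42×60 + 42) × 60 + 30 = 153750.
Real time: 153750 / (60) = 5125/2 s.
Target frame: (5125/2) × (48) = 123000.
At 48 labels/s: frame 123000 → 00:42:42:24.

00:42:42:24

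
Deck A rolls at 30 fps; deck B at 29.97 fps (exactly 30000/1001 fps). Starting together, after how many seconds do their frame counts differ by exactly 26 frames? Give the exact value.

The gap grows by |30000/1001 − 30| = 30/1001 frames per second.
Time for a 26-frame gap: 26 ÷ (30/1001) = 13013/15 s.

13013/15 seconds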